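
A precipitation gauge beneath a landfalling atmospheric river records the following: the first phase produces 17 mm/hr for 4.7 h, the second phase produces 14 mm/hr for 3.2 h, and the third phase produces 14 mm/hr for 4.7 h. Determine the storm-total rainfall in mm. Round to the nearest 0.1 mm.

Total = Σ Rᵢ Δtᵢ = 17 × 4.7 + 14 × 3.2 + 14 × 4.7
      = 79.9 + 44.8 + 65.8 = 190.5 mm.

total ≈ 190.5 mm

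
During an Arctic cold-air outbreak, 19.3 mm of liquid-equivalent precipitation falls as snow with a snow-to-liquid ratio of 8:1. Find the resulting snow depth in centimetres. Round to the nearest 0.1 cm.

snow depth ≈ 15.4 cm

Snow depth = liquid × ratio = 19.3 mm × 8 = 154.4 mm = 15.4 cm.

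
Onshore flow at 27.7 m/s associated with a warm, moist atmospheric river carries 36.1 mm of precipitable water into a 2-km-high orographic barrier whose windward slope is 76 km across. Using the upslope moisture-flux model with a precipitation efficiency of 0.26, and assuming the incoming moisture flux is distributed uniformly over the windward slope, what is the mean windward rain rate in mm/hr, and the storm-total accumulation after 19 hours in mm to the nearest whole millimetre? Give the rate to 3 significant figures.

R ≈ 12.3 mm/hr; total ≈ 234 mm

Incoming column moisture flux per unit ridge length: F = V × PW = 27.7 × 36.1 = 999.97 mm·m/s.
Spread over the 76 km slope with efficiency ε = 0.26: R = ε·F/W = 0.26 × 999.97 / 76000 m = 3.421e-03 mm/s.
R = 3.421e-03 × 3600 = 12.3 mm/hr.
Over 19 h: total = 12.3 × 19 = 233.7 ≈ 234 mm.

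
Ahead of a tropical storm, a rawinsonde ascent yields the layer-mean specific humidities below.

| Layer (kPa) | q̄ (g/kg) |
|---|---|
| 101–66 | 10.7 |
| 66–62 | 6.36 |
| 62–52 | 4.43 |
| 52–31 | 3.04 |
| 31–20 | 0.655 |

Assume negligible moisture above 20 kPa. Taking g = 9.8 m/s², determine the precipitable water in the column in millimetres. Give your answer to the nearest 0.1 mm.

PW ≈ 52.6 mm

Precipitable water is the column-integrated vapour mass per unit area: PW = (1/g) Σ q̄ Δp, with q in kg/kg and Δp in Pa (1 kg/m² of water = 1 mm).
Layer 101–66 kPa: Δp = 350 hPa = 35000 Pa, q̄ = 0.0107 kg/kg → 0.0107 × 35000 / 9.8 = 38.21 mm
Layer 66–62 kPa: Δp = 40 hPa = 4000 Pa, q̄ = 0.00636 kg/kg → 0.00636 × 4000 / 9.8 = 2.60 mm
Layer 62–52 kPa: Δp = 100 hPa = 10000 Pa, q̄ = 0.00443 kg/kg → 0.00443 × 10000 / 9.8 = 4.52 mm
Layer 52–31 kPa: Δp = 210 hPa = 21000 Pa, q̄ = 0.00304 kg/kg → 0.00304 × 21000 / 9.8 = 6.51 mm
Layer 31–20 kPa: Δp = 110 hPa = 11000 Pa, q̄ = 0.000655 kg/kg → 0.000655 × 11000 / 9.8 = 0.74 mm
PW = 38.21 + 2.60 + 4.52 + 6.51 + 0.74 = 52.58 ≈ 52.6 mm.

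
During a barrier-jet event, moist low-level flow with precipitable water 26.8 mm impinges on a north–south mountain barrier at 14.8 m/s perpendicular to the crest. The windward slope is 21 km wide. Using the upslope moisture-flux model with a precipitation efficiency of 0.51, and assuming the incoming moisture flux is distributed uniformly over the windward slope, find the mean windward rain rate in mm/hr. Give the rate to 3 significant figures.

R ≈ 34.7 mm/hr

Incoming column moisture flux per unit ridge length: F = V × PW = 14.8 × 26.8 = 396.64 mm·m/s.
Spread over the 21 km slope with efficiency ε = 0.51: R = ε·F/W = 0.51 × 396.64 / 21000 m = 9.633e-03 mm/s.
R = 9.633e-03 × 3600 = 34.7 mm/hr.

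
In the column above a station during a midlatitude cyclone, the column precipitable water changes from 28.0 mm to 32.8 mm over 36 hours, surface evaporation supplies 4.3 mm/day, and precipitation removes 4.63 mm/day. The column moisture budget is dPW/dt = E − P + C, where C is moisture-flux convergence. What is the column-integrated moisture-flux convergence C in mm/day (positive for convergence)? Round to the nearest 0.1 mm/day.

C ≈ 3.5 mm/day

dPW/dt = (32.8 − 28.0) mm / (36/24 day) = +3.200 mm/day.
C = dPW/dt − E + P = (+3.200) − 4.3 + 4.63 = 3.5 mm/day.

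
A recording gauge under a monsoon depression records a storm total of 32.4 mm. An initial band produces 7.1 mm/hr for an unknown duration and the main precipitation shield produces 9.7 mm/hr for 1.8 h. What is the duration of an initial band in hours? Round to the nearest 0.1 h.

Known phases: 9.7 × 1.8 = 17.46 mm.
Remaining depth = 32.4 − 17.46 = 14.94 mm.
Duration = 14.94 / 7.1 = 2.1 h.

duration ≈ 2.1 h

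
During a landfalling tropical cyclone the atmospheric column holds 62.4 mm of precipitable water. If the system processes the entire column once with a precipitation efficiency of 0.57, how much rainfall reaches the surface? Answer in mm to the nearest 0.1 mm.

Rainfall = ε × PW = 0.57 × 62.4 = 35.6 mm.

rainfall ≈ 35.6 mm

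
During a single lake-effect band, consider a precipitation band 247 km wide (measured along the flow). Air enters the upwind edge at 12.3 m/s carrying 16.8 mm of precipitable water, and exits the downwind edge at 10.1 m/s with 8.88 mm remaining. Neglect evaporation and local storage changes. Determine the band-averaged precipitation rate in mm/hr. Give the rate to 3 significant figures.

R ≈ 1.70 mm/hr

Column moisture flux per unit crosswind length is F = V × PW.
Inflow: F_in = 12.3 × 16.8 = 206.64 mm·m/s
Outflow: F_out = 10.1 × 8.88 = 89.688 mm·m/s
Steady-state rate R = (F_in − F_out)/L = (206.64 − 89.688) / 247000 m = 4.735e-04 mm/s.
R = 4.735e-04 × 3600 = 1.70 mm/hr.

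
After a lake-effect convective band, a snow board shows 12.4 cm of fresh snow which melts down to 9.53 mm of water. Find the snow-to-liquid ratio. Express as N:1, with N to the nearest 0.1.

ratio ≈ 13.0

Ratio = snow depth / SWE = 124 mm / 9.53 mm = 13.0, i.e. 13.0:1.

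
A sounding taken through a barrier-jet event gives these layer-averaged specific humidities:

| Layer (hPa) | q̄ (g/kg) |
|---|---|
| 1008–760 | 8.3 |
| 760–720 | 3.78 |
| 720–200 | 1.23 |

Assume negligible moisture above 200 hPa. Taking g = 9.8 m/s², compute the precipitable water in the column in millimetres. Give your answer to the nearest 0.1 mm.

PW ≈ 29.1 mm

Precipitable water is the column-integrated vapour mass per unit area: PW = (1/g) Σ q̄ Δp, with q in kg/kg and Δp in Pa (1 kg/m² of water = 1 mm).
Layer 1008–760 hPa: Δp = 248 hPa = 24800 Pa, q̄ = 0.0083 kg/kg → 0.0083 × 24800 / 9.8 = 21.00 mm
Layer 760–720 hPa: Δp = 40 hPa = 4000 Pa, q̄ = 0.00378 kg/kg → 0.00378 × 4000 / 9.8 = 1.54 mm
Layer 720–200 hPa: Δp = 520 hPa = 52000 Pa, q̄ = 0.00123 kg/kg → 0.00123 × 52000 / 9.8 = 6.53 mm
PW = 21.00 + 1.54 + 6.53 = 29.07 ≈ 29.1 mm.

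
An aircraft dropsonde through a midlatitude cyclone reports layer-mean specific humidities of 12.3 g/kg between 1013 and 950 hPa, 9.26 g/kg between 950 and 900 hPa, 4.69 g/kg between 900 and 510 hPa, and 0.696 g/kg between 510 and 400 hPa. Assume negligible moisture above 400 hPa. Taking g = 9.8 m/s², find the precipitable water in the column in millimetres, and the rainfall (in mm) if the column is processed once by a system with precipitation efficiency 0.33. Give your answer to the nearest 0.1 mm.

PW ≈ 32.1 mm; rainfall ≈ 10.6 mm

Precipitable water is the column-integrated vapour mass per unit area: PW = (1/g) Σ q̄ Δp, with q in kg/kg and Δp in Pa (1 kg/m² of water = 1 mm).
Layer 1013–950 hPa: Δp = 63 hPa = 6300 Pa, q̄ = 0.0123 kg/kg → 0.0123 × 6300 / 9.8 = 7.91 mm
Layer 950–900 hPa: Δp = 50 hPa = 5000 Pa, q̄ = 0.00926 kg/kg → 0.00926 × 5000 / 9.8 = 4.72 mm
Layer 900–510 hPa: Δp = 390 hPa = 39000 Pa, q̄ = 0.00469 kg/kg → 0.00469 × 39000 / 9.8 = 18.66 mm
Layer 510–400 hPa: Δp = 110 hPa = 11000 Pa, q̄ = 0.000696 kg/kg → 0.000696 × 11000 / 9.8 = 0.78 mm
PW = 7.91 + 4.72 + 18.66 + 0.78 = 32.07 ≈ 32.1 mm.
Rainfall = ε × PW = 0.33 × 32.1 = 10.6 mm.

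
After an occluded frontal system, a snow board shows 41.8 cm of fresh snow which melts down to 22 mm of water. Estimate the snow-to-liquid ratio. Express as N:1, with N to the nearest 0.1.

Ratio = snow depth / SWE = 418 mm / 22 mm = 19.0, i.e. 19.0:1.

ratio ≈ 19.0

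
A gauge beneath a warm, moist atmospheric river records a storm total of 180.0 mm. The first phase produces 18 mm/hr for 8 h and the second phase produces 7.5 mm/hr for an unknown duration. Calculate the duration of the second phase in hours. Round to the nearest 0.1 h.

duration ≈ 4.8 h

Known phases: 18 × 8 = 144 mm.
Remaining depth = 180.0 − 144 = 36 mm.
Duration = 36 / 7.5 = 4.8 h.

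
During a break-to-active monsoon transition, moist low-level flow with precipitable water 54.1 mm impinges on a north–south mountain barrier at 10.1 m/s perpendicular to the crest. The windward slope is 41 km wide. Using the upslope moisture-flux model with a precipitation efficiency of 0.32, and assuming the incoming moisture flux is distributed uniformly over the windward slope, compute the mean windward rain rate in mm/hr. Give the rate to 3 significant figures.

Incoming column moisture flux per unit ridge length: F = V × PW = 10.1 × 54.1 = 546.41 mm·m/s.
Spread over the 41 km slope with efficiency ε = 0.32: R = ε·F/W = 0.32 × 546.41 / 41000 m = 4.265e-03 mm/s.
R = 4.265e-03 × 3600 = 15.4 mm/hr.

R ≈ 15.4 mm/hr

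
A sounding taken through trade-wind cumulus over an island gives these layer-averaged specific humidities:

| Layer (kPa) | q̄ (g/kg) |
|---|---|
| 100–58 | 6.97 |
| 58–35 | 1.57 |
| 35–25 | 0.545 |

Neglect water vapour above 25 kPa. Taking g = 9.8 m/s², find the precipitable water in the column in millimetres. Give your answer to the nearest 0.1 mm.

PW ≈ 34.1 mm

Precipitable water is the column-integrated vapour mass per unit area: PW = (1/g) Σ q̄ Δp, with q in kg/kg and Δp in Pa (1 kg/m² of water = 1 mm).
Layer 100–58 kPa: Δp = 420 hPa = 42000 Pa, q̄ = 0.00697 kg/kg → 0.00697 × 42000 / 9.8 = 29.87 mm
Layer 58–35 kPa: Δp = 230 hPa = 23000 Pa, q̄ = 0.00157 kg/kg → 0.00157 × 23000 / 9.8 = 3.68 mm
Layer 35–25 kPa: Δp = 100 hPa = 10000 Pa, q̄ = 0.000545 kg/kg → 0.000545 × 10000 / 9.8 = 0.56 mm
PW = 29.87 + 3.68 + 0.56 = 34.11 ≈ 34.1 mm.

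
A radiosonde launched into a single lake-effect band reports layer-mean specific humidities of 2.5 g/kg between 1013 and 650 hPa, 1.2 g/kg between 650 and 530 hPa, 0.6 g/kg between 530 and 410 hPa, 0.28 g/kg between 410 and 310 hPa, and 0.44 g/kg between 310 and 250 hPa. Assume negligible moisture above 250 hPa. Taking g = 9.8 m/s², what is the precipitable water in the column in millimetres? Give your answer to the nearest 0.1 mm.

PW ≈ 12.0 mm

Precipitable water is the column-integrated vapour mass per unit area: PW = (1/g) Σ q̄ Δp, with q in kg/kg and Δp in Pa (1 kg/m² of water = 1 mm).
Layer 1013–650 hPa: Δp = 363 hPa = 36300 Pa, q̄ = 0.0025 kg/kg → 0.0025 × 36300 / 9.8 = 9.26 mm
Layer 650–530 hPa: Δp = 120 hPa = 12000 Pa, q̄ = 0.0012 kg/kg → 0.0012 × 12000 / 9.8 = 1.47 mm
Layer 530–410 hPa: Δp = 120 hPa = 12000 Pa, q̄ = 0.0006 kg/kg → 0.0006 × 12000 / 9.8 = 0.73 mm
Layer 410–310 hPa: Δp = 100 hPa = 10000 Pa, q̄ = 0.00028 kg/kg → 0.00028 × 10000 / 9.8 = 0.29 mm
Layer 310–250 hPa: Δp = 60 hPa = 6000 Pa, q̄ = 0.00044 kg/kg → 0.00044 × 6000 / 9.8 = 0.27 mm
PW = 9.26 + 1.47 + 0.73 + 0.29 + 0.27 = 12.02 ≈ 12.0 mm.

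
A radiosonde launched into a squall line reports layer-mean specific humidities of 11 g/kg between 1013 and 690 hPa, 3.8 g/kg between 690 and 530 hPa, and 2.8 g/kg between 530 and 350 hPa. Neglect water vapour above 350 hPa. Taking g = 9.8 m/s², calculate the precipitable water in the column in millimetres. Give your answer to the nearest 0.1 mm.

Precipitable water is the column-integrated vapour mass per unit area: PW = (1/g) Σ q̄ Δp, with q in kg/kg and Δp in Pa (1 kg/m² of water = 1 mm).
Layer 1013–690 hPa: Δp = 323 hPa = 32300 Pa, q̄ = 0.011 kg/kg → 0.011 × 32300 / 9.8 = 36.26 mm
Layer 690–530 hPa: Δp = 160 hPa = 16000 Pa, q̄ = 0.0038 kg/kg → 0.0038 × 16000 / 9.8 = 6.20 mm
Layer 530–350 hPa: Δp = 180 hPa = 18000 Pa, q̄ = 0.0028 kg/kg → 0.0028 × 18000 / 9.8 = 5.14 mm
PW = 36.26 + 6.20 + 5.14 = 47.60 ≈ 47.6 mm.

PW ≈ 47.6 mm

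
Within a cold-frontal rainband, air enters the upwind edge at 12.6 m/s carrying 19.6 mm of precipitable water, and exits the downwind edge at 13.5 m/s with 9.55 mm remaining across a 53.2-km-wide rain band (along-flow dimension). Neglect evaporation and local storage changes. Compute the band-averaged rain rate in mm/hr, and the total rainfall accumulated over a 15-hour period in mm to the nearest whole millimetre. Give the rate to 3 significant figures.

R ≈ 7.99 mm/hr; total ≈ 120 mm

Column moisture flux per unit crosswind length is F = V × PW.
Inflow: F_in = 12.6 × 19.6 = 246.96 mm·m/s
Outflow: F_out = 13.5 × 9.55 = 128.925 mm·m/s
Steady-state rate R = (F_in − F_out)/L = (246.96 − 128.925) / 53200 m = 2.219e-03 mm/s.
R = 2.219e-03 × 3600 = 7.99 mm/hr.
Over 15 h: total = 7.99 × 15 = 119.85 ≈ 120 mm.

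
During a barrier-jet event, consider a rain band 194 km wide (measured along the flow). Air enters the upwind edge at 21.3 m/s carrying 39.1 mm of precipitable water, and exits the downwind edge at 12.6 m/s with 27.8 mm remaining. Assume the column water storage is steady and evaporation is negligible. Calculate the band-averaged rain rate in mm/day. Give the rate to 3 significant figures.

Column moisture flux per unit crosswind length is F = V × PW.
Inflow: F_in = 21.3 × 39.1 = 832.83 mm·m/s
Outflow: F_out = 12.6 × 27.8 = 350.28 mm·m/s
Steady-state rate R = (F_in − F_out)/L = (832.83 − 350.28) / 194000 m = 2.487e-03 mm/s.
R = 2.487e-03 × 3600 × 24 = 215 mm/day.

R ≈ 215 mm/day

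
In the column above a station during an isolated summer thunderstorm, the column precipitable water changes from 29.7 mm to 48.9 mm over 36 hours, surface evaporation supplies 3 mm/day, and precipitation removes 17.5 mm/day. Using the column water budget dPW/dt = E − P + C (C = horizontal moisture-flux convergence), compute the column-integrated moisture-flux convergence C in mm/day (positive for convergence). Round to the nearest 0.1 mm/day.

dPW/dt = (48.9 − 29.7) mm / (36/24 day) = +12.800 mm/day.
C = dPW/dt − E + P = (+12.800) − 3 + 17.5 = 27.3 mm/day.

C ≈ 27.3 mm/day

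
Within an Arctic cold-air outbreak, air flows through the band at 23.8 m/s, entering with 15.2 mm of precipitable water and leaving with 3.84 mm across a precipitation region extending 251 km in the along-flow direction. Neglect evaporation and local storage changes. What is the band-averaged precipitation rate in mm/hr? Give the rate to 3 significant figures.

R ≈ 3.88 mm/hr

Column moisture flux per unit crosswind length is F = V × PW.
Inflow: F_in = 23.8 × 15.2 = 361.76 mm·m/s
Outflow: F_out = 23.8 × 3.84 = 91.392 mm·m/s
Steady-state rate R = (F_in − F_out)/L = (361.76 − 91.392) / 251000 m = 1.077e-03 mm/s.
R = 1.077e-03 × 3600 = 3.88 mm/hr.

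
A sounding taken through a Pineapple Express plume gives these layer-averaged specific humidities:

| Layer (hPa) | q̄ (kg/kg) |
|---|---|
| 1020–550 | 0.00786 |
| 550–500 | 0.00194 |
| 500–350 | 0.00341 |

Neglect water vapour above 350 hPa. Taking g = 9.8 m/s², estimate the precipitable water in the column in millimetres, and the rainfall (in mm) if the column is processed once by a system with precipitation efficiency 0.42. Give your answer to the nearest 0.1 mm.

PW ≈ 43.9 mm; rainfall ≈ 18.4 mm

Precipitable water is the column-integrated vapour mass per unit area: PW = (1/g) Σ q̄ Δp, with q in kg/kg and Δp in Pa (1 kg/m² of water = 1 mm).
Layer 1020–550 hPa: Δp = 470 hPa = 47000 Pa, q̄ = 0.00786 kg/kg → 0.00786 × 47000 / 9.8 = 37.70 mm
Layer 550–500 hPa: Δp = 50 hPa = 5000 Pa, q̄ = 0.00194 kg/kg → 0.00194 × 5000 / 9.8 = 0.99 mm
Layer 500–350 hPa: Δp = 150 hPa = 15000 Pa, q̄ = 0.00341 kg/kg → 0.00341 × 15000 / 9.8 = 5.22 mm
PW = 37.70 + 0.99 + 5.22 = 43.91 ≈ 43.9 mm.
Rainfall = ε × PW = 0.42 × 43.9 = 18.4 mm.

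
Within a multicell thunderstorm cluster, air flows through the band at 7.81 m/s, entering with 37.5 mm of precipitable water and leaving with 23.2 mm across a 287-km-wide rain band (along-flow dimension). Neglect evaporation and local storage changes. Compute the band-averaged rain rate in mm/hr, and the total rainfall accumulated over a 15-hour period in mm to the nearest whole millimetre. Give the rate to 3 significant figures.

Column moisture flux per unit crosswind length is F = V × PW.
Inflow: F_in = 7.81 × 37.5 = 292.875 mm·m/s
Outflow: F_out = 7.81 × 23.2 = 181.192 mm·m/s
Steady-state rate R = (F_in − F_out)/L = (292.875 − 181.192) / 287000 m = 3.891e-04 mm/s.
R = 3.891e-04 × 3600 = 1.40 mm/hr.
Over 15 h: total = 1.40 × 15 = 21 mm.

R ≈ 1.40 mm/hr; total ≈ 21 mm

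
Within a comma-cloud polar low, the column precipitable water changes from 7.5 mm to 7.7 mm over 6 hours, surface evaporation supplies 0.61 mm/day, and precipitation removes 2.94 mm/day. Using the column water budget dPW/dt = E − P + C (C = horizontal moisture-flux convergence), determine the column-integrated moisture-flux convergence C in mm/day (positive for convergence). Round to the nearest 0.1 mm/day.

dPW/dt = (7.7 − 7.5) mm / (6/24 day) = +0.800 mm/day.
C = dPW/dt − E + P = (+0.800) − 0.61 + 2.94 = 3.1 mm/day.

C ≈ 3.1 mm/day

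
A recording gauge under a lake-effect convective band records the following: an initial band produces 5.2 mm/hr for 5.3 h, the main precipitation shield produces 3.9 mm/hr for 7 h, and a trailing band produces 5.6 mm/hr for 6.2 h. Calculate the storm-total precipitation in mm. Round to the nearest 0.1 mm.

total ≈ 89.6 mm

Total = Σ Rᵢ Δtᵢ = 5.2 × 5.3 + 3.9 × 7 + 5.6 × 6.2
      = 27.56 + 27.3 + 34.72 = 89.6 mm.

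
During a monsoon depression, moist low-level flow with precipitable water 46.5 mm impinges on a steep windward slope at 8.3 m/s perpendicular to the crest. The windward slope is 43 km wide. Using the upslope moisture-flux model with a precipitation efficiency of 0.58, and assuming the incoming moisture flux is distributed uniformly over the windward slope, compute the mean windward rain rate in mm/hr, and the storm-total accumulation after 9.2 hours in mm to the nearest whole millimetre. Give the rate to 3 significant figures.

Incoming column moisture flux per unit ridge length: F = V × PW = 8.3 × 46.5 = 385.95 mm·m/s.
Spread over the 43 km slope with efficiency ε = 0.58: R = ε·F/W = 0.58 × 385.95 / 43000 m = 5.206e-03 mm/s.
R = 5.206e-03 × 3600 = 18.7 mm/hr.
Over 9.2 h: total = 18.7 × 9.2 = 172.04 ≈ 172 mm.

R ≈ 18.7 mm/hr; total ≈ 172 mm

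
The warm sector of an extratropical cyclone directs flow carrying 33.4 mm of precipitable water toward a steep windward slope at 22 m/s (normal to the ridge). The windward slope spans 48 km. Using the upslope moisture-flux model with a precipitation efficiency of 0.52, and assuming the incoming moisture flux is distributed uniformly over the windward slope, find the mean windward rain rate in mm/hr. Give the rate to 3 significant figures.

R ≈ 28.7 mm/hr

Incoming column moisture flux per unit ridge length: F = V × PW = 22 × 33.4 = 734.8 mm·m/s.
Spread over the 48 km slope with efficiency ε = 0.52: R = ε·F/W = 0.52 × 734.8 / 48000 m = 7.960e-03 mm/s.
R = 7.960e-03 × 3600 = 28.7 mm/hr.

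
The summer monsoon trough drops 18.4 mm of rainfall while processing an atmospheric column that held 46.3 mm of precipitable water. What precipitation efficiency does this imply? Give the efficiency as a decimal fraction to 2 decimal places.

ε = rainfall / PW = 18.4 / 46.3 = 0.40.

ε ≈ 0.40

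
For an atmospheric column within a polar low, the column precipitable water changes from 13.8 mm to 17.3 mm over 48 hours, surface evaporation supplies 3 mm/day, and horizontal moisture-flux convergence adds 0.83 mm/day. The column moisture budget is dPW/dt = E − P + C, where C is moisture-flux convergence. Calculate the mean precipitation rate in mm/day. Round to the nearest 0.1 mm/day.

dPW/dt = (17.3 − 13.8) mm / (48/24 day) = +1.750 mm/day.
P = E + C − dPW/dt = 3 + (0.83) − (+1.750) = 2.1 mm/day.

P ≈ 2.1 mm/day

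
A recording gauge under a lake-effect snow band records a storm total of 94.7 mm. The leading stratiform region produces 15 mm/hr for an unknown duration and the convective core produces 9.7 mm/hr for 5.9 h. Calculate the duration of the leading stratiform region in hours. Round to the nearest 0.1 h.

Known phases: 9.7 × 5.9 = 57.23 mm.
Remaining depth = 94.7 − 57.23 = 37.47 mm.
Duration = 37.47 / 15 = 2.5 h.

duration ≈ 2.5 h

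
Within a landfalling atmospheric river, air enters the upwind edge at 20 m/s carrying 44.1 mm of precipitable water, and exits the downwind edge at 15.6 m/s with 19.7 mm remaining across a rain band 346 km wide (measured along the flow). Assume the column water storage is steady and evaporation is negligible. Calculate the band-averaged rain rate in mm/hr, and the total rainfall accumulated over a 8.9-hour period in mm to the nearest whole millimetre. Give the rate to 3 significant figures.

R ≈ 5.98 mm/hr; total ≈ 53 mm

Column moisture flux per unit crosswind length is F = V × PW.
Inflow: F_in = 20 × 44.1 = 882 mm·m/s
Outflow: F_out = 15.6 × 19.7 = 307.32 mm·m/s
Steady-state rate R = (F_in − F_out)/L = (882 − 307.32) / 346000 m = 1.661e-03 mm/s.
R = 1.661e-03 × 3600 = 5.98 mm/hr.
Over 8.9 h: total = 5.98 × 8.9 = 53.222 ≈ 53 mm.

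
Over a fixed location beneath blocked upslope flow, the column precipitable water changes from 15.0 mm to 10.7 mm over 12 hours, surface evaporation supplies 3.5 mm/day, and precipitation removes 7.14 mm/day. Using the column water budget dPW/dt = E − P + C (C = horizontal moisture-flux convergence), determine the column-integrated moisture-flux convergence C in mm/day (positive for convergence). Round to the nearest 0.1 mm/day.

dPW/dt = (10.7 − 15.0) mm / (12/24 day) = -8.600 mm/day.
C = dPW/dt − E + P = (-8.600) − 3.5 + 7.14 = -5.0 mm/day.

C ≈ -5.0 mm/day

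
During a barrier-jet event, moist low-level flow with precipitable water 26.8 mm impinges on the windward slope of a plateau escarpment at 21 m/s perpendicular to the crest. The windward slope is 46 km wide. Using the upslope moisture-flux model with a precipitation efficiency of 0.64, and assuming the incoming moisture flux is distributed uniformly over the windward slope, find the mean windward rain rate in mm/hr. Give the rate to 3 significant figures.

Incoming column moisture flux per unit ridge length: F = V × PW = 21 × 26.8 = 562.8 mm·m/s.
Spread over the 46 km slope with efficiency ε = 0.64: R = ε·F/W = 0.64 × 562.8 / 46000 m = 7.830e-03 mm/s.
R = 7.830e-03 × 3600 = 28.2 mm/hr.

R ≈ 28.2 mm/hr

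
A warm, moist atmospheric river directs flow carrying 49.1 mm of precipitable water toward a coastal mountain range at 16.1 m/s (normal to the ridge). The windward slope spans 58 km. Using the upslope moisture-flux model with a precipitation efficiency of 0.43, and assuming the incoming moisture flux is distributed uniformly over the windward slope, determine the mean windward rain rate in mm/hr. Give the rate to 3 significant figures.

Incoming column moisture flux per unit ridge length: F = V × PW = 16.1 × 49.1 = 790.51 mm·m/s.
Spread over the 58 km slope with efficiency ε = 0.43: R = ε·F/W = 0.43 × 790.51 / 58000 m = 5.861e-03 mm/s.
R = 5.861e-03 × 3600 = 21.1 mm/hr.

R ≈ 21.1 mm/hr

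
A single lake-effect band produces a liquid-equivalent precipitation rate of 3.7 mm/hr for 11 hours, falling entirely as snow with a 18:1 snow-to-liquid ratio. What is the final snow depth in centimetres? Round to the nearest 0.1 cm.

Liquid-equivalent depth = 3.7 × 11 = 40.7 mm.
Snow depth = 40.7 mm × 18 = 732.6 mm = 73.3 cm.

snow depth ≈ 73.3 cm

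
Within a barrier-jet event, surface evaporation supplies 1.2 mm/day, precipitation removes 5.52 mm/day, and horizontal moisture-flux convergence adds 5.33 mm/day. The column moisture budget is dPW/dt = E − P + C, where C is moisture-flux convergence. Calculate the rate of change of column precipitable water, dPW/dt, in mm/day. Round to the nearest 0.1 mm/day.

dPW/dt = E − P + C = 1.2 − 5.52 + (5.33) = 1.0 mm/day.

dPW/dt ≈ 1.0 mm/day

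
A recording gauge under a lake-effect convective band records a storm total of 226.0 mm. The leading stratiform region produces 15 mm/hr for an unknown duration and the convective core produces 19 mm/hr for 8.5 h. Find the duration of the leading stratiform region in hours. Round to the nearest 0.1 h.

Known phases: 19 × 8.5 = 161.5 mm.
Remaining depth = 226.0 − 161.5 = 64.5 mm.
Duration = 64.5 / 15 = 4.3 h.

duration ≈ 4.3 h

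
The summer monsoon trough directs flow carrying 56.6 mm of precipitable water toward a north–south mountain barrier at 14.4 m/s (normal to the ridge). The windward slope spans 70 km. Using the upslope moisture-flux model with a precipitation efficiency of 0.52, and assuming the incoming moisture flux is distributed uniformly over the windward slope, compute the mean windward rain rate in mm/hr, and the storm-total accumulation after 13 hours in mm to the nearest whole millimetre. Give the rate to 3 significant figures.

R ≈ 21.8 mm/hr; total ≈ 283 mm

Incoming column moisture flux per unit ridge length: F = V × PW = 14.4 × 56.6 = 815.04 mm·m/s.
Spread over the 70 km slope with efficiency ε = 0.52: R = ε·F/W = 0.52 × 815.04 / 70000 m = 6.055e-03 mm/s.
R = 6.055e-03 × 3600 = 21.8 mm/hr.
Over 13 h: total = 21.8 × 13 = 283.4 ≈ 283 mm.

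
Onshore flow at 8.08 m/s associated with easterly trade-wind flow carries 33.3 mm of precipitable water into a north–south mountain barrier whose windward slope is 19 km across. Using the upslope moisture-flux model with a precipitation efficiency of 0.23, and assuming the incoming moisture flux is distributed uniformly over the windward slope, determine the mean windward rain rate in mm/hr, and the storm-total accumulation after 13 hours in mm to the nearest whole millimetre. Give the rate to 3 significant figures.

R ≈ 11.7 mm/hr; total ≈ 152 mm

Incoming column moisture flux per unit ridge length: F = V × PW = 8.08 × 33.3 = 269.064 mm·m/s.
Spread over the 19 km slope with efficiency ε = 0.23: R = ε·F/W = 0.23 × 269.064 / 19000 m = 3.257e-03 mm/s.
R = 3.257e-03 × 3600 = 11.7 mm/hr.
Over 13 h: total = 11.7 × 13 = 152.1 ≈ 152 mm.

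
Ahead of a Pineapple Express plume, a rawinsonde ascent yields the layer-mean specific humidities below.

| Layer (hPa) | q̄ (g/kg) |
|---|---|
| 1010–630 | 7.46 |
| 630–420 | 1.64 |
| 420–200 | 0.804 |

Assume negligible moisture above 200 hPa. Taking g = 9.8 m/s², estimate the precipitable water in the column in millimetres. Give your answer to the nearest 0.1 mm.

Precipitable water is the column-integrated vapour mass per unit area: PW = (1/g) Σ q̄ Δp, with q in kg/kg and Δp in Pa (1 kg/m² of water = 1 mm).
Layer 1010–630 hPa: Δp = 380 hPa = 38000 Pa, q̄ = 0.00746 kg/kg → 0.00746 × 38000 / 9.8 = 28.93 mm
Layer 630–420 hPa: Δp = 210 hPa = 21000 Pa, q̄ = 0.00164 kg/kg → 0.00164 × 21000 / 9.8 = 3.51 mm
Layer 420–200 hPa: Δp = 220 hPa = 22000 Pa, q̄ = 0.000804 kg/kg → 0.000804 × 22000 / 9.8 = 1.80 mm
PW = 28.93 + 3.51 + 1.80 = 34.24 ≈ 34.2 mm.

PW ≈ 34.2 mm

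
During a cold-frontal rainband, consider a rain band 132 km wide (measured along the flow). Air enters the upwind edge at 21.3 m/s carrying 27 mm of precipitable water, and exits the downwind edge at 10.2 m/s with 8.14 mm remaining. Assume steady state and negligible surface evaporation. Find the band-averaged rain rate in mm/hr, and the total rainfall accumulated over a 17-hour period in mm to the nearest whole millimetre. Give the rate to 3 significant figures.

Column moisture flux per unit crosswind length is F = V × PW.
Inflow: F_in = 21.3 × 27 = 575.1 mm·m/s
Outflow: F_out = 10.2 × 8.14 = 83.028 mm·m/s
Steady-state rate R = (F_in − F_out)/L = (575.1 − 83.028) / 132000 m = 3.728e-03 mm/s.
R = 3.728e-03 × 3600 = 13.4 mm/hr.
Over 17 h: total = 13.4 × 17 = 227.8 ≈ 228 mm.

R ≈ 13.4 mm/hr; total ≈ 228 mm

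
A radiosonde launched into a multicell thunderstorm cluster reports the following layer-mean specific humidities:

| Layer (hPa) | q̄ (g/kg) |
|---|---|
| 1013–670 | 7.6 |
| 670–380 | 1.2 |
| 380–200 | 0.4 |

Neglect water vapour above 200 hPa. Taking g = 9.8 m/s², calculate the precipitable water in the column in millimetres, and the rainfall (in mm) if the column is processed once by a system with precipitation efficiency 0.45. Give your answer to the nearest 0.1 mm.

PW ≈ 30.9 mm; rainfall ≈ 13.9 mm

Precipitable water is the column-integrated vapour mass per unit area: PW = (1/g) Σ q̄ Δp, with q in kg/kg and Δp in Pa (1 kg/m² of water = 1 mm).
Layer 1013–670 hPa: Δp = 343 hPa = 34300 Pa, q̄ = 0.0076 kg/kg → 0.0076 × 34300 / 9.8 = 26.60 mm
Layer 670–380 hPa: Δp = 290 hPa = 29000 Pa, q̄ = 0.0012 kg/kg → 0.0012 × 29000 / 9.8 = 3.55 mm
Layer 380–200 hPa: Δp = 180 hPa = 18000 Pa, q̄ = 0.0004 kg/kg → 0.0004 × 18000 / 9.8 = 0.73 mm
PW = 26.60 + 3.55 + 0.73 = 30.88 ≈ 30.9 mm.
Rainfall = ε × PW = 0.45 × 30.9 = 13.9 mm.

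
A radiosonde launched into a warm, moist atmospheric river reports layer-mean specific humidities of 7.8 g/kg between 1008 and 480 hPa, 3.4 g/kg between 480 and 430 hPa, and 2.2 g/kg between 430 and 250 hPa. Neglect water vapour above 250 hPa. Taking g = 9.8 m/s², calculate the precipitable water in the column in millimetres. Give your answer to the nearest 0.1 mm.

Precipitable water is the column-integrated vapour mass per unit area: PW = (1/g) Σ q̄ Δp, with q in kg/kg and Δp in Pa (1 kg/m² of water = 1 mm).
Layer 1008–480 hPa: Δp = 528 hPa = 52800 Pa, q̄ = 0.0078 kg/kg → 0.0078 × 52800 / 9.8 = 42.02 mm
Layer 480–430 hPa: Δp = 50 hPa = 5000 Pa, q̄ = 0.0034 kg/kg → 0.0034 × 5000 / 9.8 = 1.73 mm
Layer 430–250 hPa: Δp = 180 hPa = 18000 Pa, q̄ = 0.0022 kg/kg → 0.0022 × 18000 / 9.8 = 4.04 mm
PW = 42.02 + 1.73 + 4.04 = 47.79 ≈ 47.8 mm.

PW ≈ 47.8 mm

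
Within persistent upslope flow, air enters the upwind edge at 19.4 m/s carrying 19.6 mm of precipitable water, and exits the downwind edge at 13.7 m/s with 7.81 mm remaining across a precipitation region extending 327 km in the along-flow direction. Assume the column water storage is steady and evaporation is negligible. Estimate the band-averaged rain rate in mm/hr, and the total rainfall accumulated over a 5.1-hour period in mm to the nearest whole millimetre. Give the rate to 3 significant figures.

Column moisture flux per unit crosswind length is F = V × PW.
Inflow: F_in = 19.4 × 19.6 = 380.24 mm·m/s
Outflow: F_out = 13.7 × 7.81 = 106.997 mm·m/s
Steady-state rate R = (F_in − F_out)/L = (380.24 − 106.997) / 327000 m = 8.356e-04 mm/s.
R = 8.356e-04 × 3600 = 3.01 mm/hr.
Over 5.1 h: total = 3.01 × 5.1 = 15.351 ≈ 15 mm.

R ≈ 3.01 mm/hr; total ≈ 15 mm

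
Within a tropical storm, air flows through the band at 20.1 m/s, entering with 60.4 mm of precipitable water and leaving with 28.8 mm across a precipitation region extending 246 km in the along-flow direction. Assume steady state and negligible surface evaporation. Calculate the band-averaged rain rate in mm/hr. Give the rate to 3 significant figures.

R ≈ 9.30 mm/hr

Column moisture flux per unit crosswind length is F = V × PW.
Inflow: F_in = 20.1 × 60.4 = 1214.04 mm·m/s
Outflow: F_out = 20.1 × 28.8 = 578.88 mm·m/s
Steady-state rate R = (F_in − F_out)/L = (1214.04 − 578.88) / 246000 m = 2.582e-03 mm/s.
R = 2.582e-03 × 3600 = 9.30 mm/hr.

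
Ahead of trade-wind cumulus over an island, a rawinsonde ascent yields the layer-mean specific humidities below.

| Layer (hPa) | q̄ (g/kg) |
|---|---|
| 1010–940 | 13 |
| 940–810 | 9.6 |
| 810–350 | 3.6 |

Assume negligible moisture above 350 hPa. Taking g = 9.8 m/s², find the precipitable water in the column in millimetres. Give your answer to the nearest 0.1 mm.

Precipitable water is the column-integrated vapour mass per unit area: PW = (1/g) Σ q̄ Δp, with q in kg/kg and Δp in Pa (1 kg/m² of water = 1 mm).
Layer 1010–940 hPa: Δp = 70 hPa = 7000 Pa, q̄ = 0.013 kg/kg → 0.013 × 7000 / 9.8 = 9.29 mm
Layer 940–810 hPa: Δp = 130 hPa = 13000 Pa, q̄ = 0.0096 kg/kg → 0.0096 × 13000 / 9.8 = 12.73 mm
Layer 810–350 hPa: Δp = 460 hPa = 46000 Pa, q̄ = 0.0036 kg/kg → 0.0036 × 46000 / 9.8 = 16.90 mm
PW = 9.29 + 12.73 + 16.90 = 38.92 ≈ 38.9 mm.

PW ≈ 38.9 mm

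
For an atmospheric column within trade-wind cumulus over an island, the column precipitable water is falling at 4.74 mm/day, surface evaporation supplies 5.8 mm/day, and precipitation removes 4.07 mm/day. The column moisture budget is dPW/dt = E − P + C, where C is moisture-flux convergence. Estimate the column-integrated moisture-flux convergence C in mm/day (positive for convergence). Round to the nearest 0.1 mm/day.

C ≈ -6.5 mm/day

dPW/dt = -4.74 mm/day.
C = dPW/dt − E + P = (-4.74) − 5.8 + 4.07 = -6.5 mm/day.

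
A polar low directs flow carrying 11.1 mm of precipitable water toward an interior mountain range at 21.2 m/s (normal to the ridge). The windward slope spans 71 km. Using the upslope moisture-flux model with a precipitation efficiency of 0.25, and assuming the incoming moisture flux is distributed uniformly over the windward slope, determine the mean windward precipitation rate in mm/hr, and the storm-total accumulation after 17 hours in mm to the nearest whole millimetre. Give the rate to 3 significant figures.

Incoming column moisture flux per unit ridge length: F = V × PW = 21.2 × 11.1 = 235.32 mm·m/s.
Spread over the 71 km slope with efficiency ε = 0.25: R = ε·F/W = 0.25 × 235.32 / 71000 m = 8.286e-04 mm/s.
R = 8.286e-04 × 3600 = 2.98 mm/hr.
Over 17 h: total = 2.98 × 17 = 50.66 ≈ 51 mm.

R ≈ 2.98 mm/hr; total ≈ 51 mm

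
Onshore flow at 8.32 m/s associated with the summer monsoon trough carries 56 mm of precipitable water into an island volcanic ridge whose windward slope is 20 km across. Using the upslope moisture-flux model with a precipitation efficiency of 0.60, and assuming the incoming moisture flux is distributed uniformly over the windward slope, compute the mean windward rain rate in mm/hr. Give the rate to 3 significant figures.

R ≈ 50.3 mm/hr

Incoming column moisture flux per unit ridge length: F = V × PW = 8.32 × 56 = 465.92 mm·m/s.
Spread over the 20 km slope with efficiency ε = 0.60: R = ε·F/W = 0.60 × 465.92 / 20000 m = 1.398e-02 mm/s.
R = 1.398e-02 × 3600 = 50.3 mm/hr.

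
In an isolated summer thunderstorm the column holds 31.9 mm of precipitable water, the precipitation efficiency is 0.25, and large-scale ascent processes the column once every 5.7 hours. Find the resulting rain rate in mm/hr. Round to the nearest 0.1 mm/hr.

R ≈ 1.4 mm/hr

Each overturning extracts ε × PW = 0.25 × 31.9 = 7.975 mm.
Rate = ε·PW / τ = 7.975 / 5.7 h = 1.4 mm/hr.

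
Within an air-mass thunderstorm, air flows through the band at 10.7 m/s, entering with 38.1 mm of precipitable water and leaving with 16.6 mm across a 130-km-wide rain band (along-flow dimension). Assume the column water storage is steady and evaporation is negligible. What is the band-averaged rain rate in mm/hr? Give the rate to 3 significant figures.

Column moisture flux per unit crosswind length is F = V × PW.
Inflow: F_in = 10.7 × 38.1 = 407.67 mm·m/s
Outflow: F_out = 10.7 × 16.6 = 177.62 mm·m/s
Steady-state rate R = (F_in − F_out)/L = (407.67 − 177.62) / 130000 m = 1.770e-03 mm/s.
R = 1.770e-03 × 3600 = 6.37 mm/hr.

R ≈ 6.37 mm/hr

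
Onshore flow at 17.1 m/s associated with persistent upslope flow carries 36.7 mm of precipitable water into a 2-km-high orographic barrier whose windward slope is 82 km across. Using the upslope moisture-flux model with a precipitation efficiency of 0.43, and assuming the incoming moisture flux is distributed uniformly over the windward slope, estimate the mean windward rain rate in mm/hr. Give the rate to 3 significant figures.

R ≈ 11.8 mm/hr

Incoming column moisture flux per unit ridge length: F = V × PW = 17.1 × 36.7 = 627.57 mm·m/s.
Spread over the 82 km slope with efficiency ε = 0.43: R = ε·F/W = 0.43 × 627.57 / 82000 m = 3.291e-03 mm/s.
R = 3.291e-03 × 3600 = 11.8 mm/hr.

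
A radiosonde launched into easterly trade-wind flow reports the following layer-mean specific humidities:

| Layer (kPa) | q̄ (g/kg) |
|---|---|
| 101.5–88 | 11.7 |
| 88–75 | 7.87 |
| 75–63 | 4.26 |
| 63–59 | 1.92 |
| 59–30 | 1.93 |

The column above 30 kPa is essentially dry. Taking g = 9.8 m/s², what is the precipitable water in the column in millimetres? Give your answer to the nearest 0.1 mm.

Precipitable water is the column-integrated vapour mass per unit area: PW = (1/g) Σ q̄ Δp, with q in kg/kg and Δp in Pa (1 kg/m² of water = 1 mm).
Layer 101.5–88 kPa: Δp = 135 hPa = 13500 Pa, q̄ = 0.0117 kg/kg → 0.0117 × 13500 / 9.8 = 16.12 mm
Layer 88–75 kPa: Δp = 130 hPa = 13000 Pa, q̄ = 0.00787 kg/kg → 0.00787 × 13000 / 9.8 = 10.44 mm
Layer 75–63 kPa: Δp = 120 hPa = 12000 Pa, q̄ = 0.00426 kg/kg → 0.00426 × 12000 / 9.8 = 5.22 mm
Layer 63–59 kPa: Δp = 40 hPa = 4000 Pa, q̄ = 0.00192 kg/kg → 0.00192 × 4000 / 9.8 = 0.78 mm
Layer 59–30 kPa: Δp = 290 hPa = 29000 Pa, q̄ = 0.00193 kg/kg → 0.00193 × 29000 / 9.8 = 5.71 mm
PW = 16.12 + 10.44 + 5.22 + 0.78 + 5.71 = 38.27 ≈ 38.3 mm.

PW ≈ 38.3 mm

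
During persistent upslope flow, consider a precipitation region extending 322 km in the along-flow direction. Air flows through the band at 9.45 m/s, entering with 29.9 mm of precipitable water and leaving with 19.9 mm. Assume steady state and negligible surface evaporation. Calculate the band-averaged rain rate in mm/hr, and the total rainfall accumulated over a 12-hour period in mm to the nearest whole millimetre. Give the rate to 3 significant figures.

R ≈ 1.06 mm/hr; total ≈ 13 mm

Column moisture flux per unit crosswind length is F = V × PW.
Inflow: F_in = 9.45 × 29.9 = 282.555 mm·m/s
Outflow: F_out = 9.45 × 19.9 = 188.055 mm·m/s
Steady-state rate R = (F_in − F_out)/L = (282.555 − 188.055) / 322000 m = 2.935e-04 mm/s.
R = 2.935e-04 × 3600 = 1.06 mm/hr.
Over 12 h: total = 1.06 × 12 = 12.72 ≈ 13 mm.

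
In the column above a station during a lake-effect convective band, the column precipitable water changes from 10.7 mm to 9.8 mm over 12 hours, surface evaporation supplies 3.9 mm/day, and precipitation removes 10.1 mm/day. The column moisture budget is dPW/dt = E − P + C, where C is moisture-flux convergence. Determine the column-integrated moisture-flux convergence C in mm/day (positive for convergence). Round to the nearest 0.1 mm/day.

dPW/dt = (9.8 − 10.7) mm / (12/24 day) = -1.800 mm/day.
C = dPW/dt − E + P = (-1.800) − 3.9 + 10.1 = 4.4 mm/day.

C ≈ 4.4 mm/day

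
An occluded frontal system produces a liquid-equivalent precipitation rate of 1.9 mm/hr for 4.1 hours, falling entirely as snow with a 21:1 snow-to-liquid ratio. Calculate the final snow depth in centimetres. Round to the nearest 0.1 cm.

snow depth ≈ 16.4 cm

Liquid-equivalent depth = 1.9 × 4.1 = 7.79 mm.
Snow depth = 7.79 mm × 21 = 163.59 mm = 16.4 cm.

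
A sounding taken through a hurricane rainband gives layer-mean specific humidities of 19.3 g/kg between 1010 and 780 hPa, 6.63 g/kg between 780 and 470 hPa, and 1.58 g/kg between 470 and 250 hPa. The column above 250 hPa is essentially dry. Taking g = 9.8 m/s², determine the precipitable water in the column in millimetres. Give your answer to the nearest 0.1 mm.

PW ≈ 69.8 mm

Precipitable water is the column-integrated vapour mass per unit area: PW = (1/g) Σ q̄ Δp, with q in kg/kg and Δp in Pa (1 kg/m² of water = 1 mm).
Layer 1010–780 hPa: Δp = 230 hPa = 23000 Pa, q̄ = 0.0193 kg/kg → 0.0193 × 23000 / 9.8 = 45.30 mm
Layer 780–470 hPa: Δp = 310 hPa = 31000 Pa, q̄ = 0.00663 kg/kg → 0.00663 × 31000 / 9.8 = 20.97 mm
Layer 470–250 hPa: Δp = 220 hPa = 22000 Pa, q̄ = 0.00158 kg/kg → 0.00158 × 22000 / 9.8 = 3.55 mm
PW = 45.30 + 20.97 + 3.55 = 69.82 ≈ 69.8 mm.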